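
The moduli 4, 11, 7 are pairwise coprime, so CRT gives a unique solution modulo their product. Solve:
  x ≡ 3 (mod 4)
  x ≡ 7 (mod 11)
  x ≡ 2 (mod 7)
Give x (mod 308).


Moduli 4, 11, 7 are pairwise coprime; by CRT there is a unique solution modulo M = 4 · 11 · 7 = 308.
Solve pairwise, accumulating the modulus:
  Start with x ≡ 3 (mod 4).
  Combine with x ≡ 7 (mod 11): since gcd(4, 11) = 1, we get a unique residue mod 44.
    Write x = 3 + 4·t and substitute into x ≡ 7 (mod 11): 4·t ≡ 7 − 3 = 4 (mod 11).
    The inverse of 4 mod 11 is 3 (since 4·3 = 12 = 1·11 + 1), so t ≡ 3·4 = 12 ≡ 1 (mod 11).
    Then x = 3 + 4·1 = 7, valid modulo lcm(4, 11) = 44: x ≡ 7 (mod 44).
  Combine with x ≡ 2 (mod 7): since gcd(44, 7) = 1, we get a unique residue mod 308.
    Write x = 7 + 44·t and substitute into x ≡ 2 (mod 7): 44·t ≡ 2 − 7 = -5 (mod 7).
    Reduce coefficients mod 7: 2·t ≡ 2 (mod 7).
    The inverse of 2 mod 7 is 4 (since 2·4 = 8 = 1·7 + 1), so t ≡ 4·2 = 8 ≡ 1 (mod 7).
    Then x = 7 + 44·1 = 51, valid modulo lcm(44, 7) = 308: x ≡ 51 (mod 308).
Verify: 51 mod 4 = 3 ✓, 51 mod 11 = 7 ✓, 51 mod 7 = 2 ✓.

x ≡ 51 (mod 308).


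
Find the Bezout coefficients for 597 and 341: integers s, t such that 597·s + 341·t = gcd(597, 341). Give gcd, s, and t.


Euclidean algorithm on (597, 341) — divide until remainder is 0:
  597 = 1 · 341 + 256
  341 = 1 · 256 + 85
  256 = 3 · 85 + 1
  85 = 85 · 1 + 0
gcd(597, 341) = 1.
Track Bezout coefficients alongside the remainders: start with r₀ = 597 = a·1 + b·0 (s = 1, t = 0) and r₁ = 341 = a·0 + b·1 (s = 0, t = 1); each new remainder r_{k+1} = r_{k-1} − q_k·r_k inherits s_{k+1} = s_{k-1} − q_k·s_k, t_{k+1} = t_{k-1} − q_k·t_k, so r_k = a·s_k + b·t_k at every step:
  q = 1: r = 256, s = 1 − 1·0 = 1, t = 0 − 1·1 = -1  (check: 597·1 + 341·(-1) = 256)
  q = 1: r = 85, s = 0 − 1·1 = -1, t = 1 − 1·(-1) = 2  (check: 597·(-1) + 341·2 = 85)
  q = 3: r = 1, s = 1 − 3·(-1) = 4, t = -1 − 3·2 = -7  (check: 597·4 + 341·(-7) = 1)
The row with r = 1 (the gcd) gives the Bezout coefficients s = 4, t = -7.
Result: 597 · (4) + 341 · (-7) = 1.

gcd(597, 341) = 1; s = 4, t = -7 (check: 597·4 + 341·(-7) = 1).


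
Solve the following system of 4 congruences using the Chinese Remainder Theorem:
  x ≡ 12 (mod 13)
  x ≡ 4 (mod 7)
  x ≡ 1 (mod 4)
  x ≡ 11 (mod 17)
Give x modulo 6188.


Product of moduli M = 13 · 7 · 4 · 17 = 6188.
Merge one congruence at a time:
  Start: x ≡ 12 (mod 13).
  Combine with x ≡ 4 (mod 7); new modulus lcm = 91.
    Write x = 12 + 13·t and substitute into x ≡ 4 (mod 7): 13·t ≡ 4 − 12 = -8 (mod 7).
    Reduce coefficients mod 7: 6·t ≡ 6 (mod 7).
    The inverse of 6 mod 7 is 6 (since 6·6 = 36 = 5·7 + 1), so t ≡ 6·6 = 36 ≡ 1 (mod 7).
    Then x = 12 + 13·1 = 25, valid modulo lcm(13, 7) = 91: x ≡ 25 (mod 91).
  Combine with x ≡ 1 (mod 4); new modulus lcm = 364.
    Write x = 25 + 91·t and substitute into x ≡ 1 (mod 4): 91·t ≡ 1 − 25 = -24 (mod 4).
    Reduce coefficients mod 4: 3·t ≡ 0 (mod 4).
    The inverse of 3 mod 4 is 3 (since 3·3 = 9 = 2·4 + 1), so t ≡ 3·0 = 0 ≡ 0 (mod 4).
    Then x = 25 + 91·0 = 25, valid modulo lcm(91, 4) = 364: x ≡ 25 (mod 364).
  Combine with x ≡ 11 (mod 17); new modulus lcm = 6188.
    Write x = 25 + 364·t and substitute into x ≡ 11 (mod 17): 364·t ≡ 11 − 25 = -14 (mod 17).
    Reduce coefficients mod 17: 7·t ≡ 3 (mod 17).
    The inverse of 7 mod 17 is 5 (since 7·5 = 35 = 2·17 + 1), so t ≡ 5·3 = 15 ≡ 15 (mod 17).
    Then x = 25 + 364·15 = 5485, valid modulo lcm(364, 17) = 6188: x ≡ 5485 (mod 6188).
Verify against each original: 5485 mod 13 = 12, 5485 mod 7 = 4, 5485 mod 4 = 1, 5485 mod 17 = 11.

x ≡ 5485 (mod 6188).


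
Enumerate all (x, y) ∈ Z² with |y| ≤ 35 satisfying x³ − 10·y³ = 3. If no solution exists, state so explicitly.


The equation is x³ - 10y³ = 3. For fixed y, x³ = 10·y³ + 3, so a solution requires the RHS to be a perfect cube.
Strategy: iterate y from -35 to 35, compute RHS = 10·y³ + 3, and check whether it is a (positive or negative) perfect cube.
Check small values of y:
  y = 0: RHS = 3 is not a perfect cube.
  y = 1: RHS = 13 is not a perfect cube.
  y = -1: RHS = -7 is not a perfect cube.
  y = 2: RHS = 83 is not a perfect cube.
  y = -2: RHS = -77 is not a perfect cube.
  y = 3: RHS = 273 is not a perfect cube.
  y = -3: RHS = -267 is not a perfect cube.
Continuing the search up to |y| = 35 finds no solutions either.
No (x, y) in the scanned range satisfies the equation.

No integer solutions with |y| ≤ 35.


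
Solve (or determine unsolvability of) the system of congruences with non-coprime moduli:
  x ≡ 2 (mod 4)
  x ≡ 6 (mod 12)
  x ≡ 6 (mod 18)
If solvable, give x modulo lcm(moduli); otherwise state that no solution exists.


Moduli 4, 12, 18 are not pairwise coprime, so CRT works modulo lcm(m_i) when all pairwise compatibility conditions hold.
Pairwise compatibility: gcd(m_i, m_j) must divide a_i - a_j for every pair.
Merge one congruence at a time:
  Start: x ≡ 2 (mod 4).
  Combine with x ≡ 6 (mod 12): gcd(4, 12) = 4; 6 - 2 = 4, which IS divisible by 4, so compatible.
    Write x = 2 + 4·t and substitute into x ≡ 6 (mod 12): 4·t ≡ 6 − 2 = 4 (mod 12).
    Divide the congruence (and modulus) by g = 4: 1·t ≡ 1 (mod 3).
    So t ≡ 1 (mod 3).
    Then x = 2 + 4·1 = 6, valid modulo lcm(4, 12) = 12: x ≡ 6 (mod 12).
  Combine with x ≡ 6 (mod 18): gcd(12, 18) = 6; 6 - 6 = 0, which IS divisible by 6, so compatible.
    Write x = 6 + 12·t and substitute into x ≡ 6 (mod 18): 12·t ≡ 6 − 6 = 0 (mod 18).
    Divide the congruence (and modulus) by g = 6: 2·t ≡ 0 (mod 3).
    The inverse of 2 mod 3 is 2 (since 2·2 = 4 = 1·3 + 1), so t ≡ 2·0 = 0 ≡ 0 (mod 3).
    Then x = 6 + 12·0 = 6, valid modulo lcm(12, 18) = 36: x ≡ 6 (mod 36).
Verify: 6 mod 4 = 2, 6 mod 12 = 6, 6 mod 18 = 6.

x ≡ 6 (mod 36).


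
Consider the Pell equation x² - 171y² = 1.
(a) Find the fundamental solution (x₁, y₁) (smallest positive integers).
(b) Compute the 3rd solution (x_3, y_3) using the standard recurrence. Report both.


Step 1: Find the fundamental solution (x₁, y₁) of x² - 171y² = 1.
  Expand √171 as a continued fraction. a₀ = ⌊√171⌋ = 13; iterate m_{k+1} = d_k·a_k − m_k, d_{k+1} = (171 − m_{k+1}²)/d_k, a_{k+1} = ⌊(a₀ + m_{k+1})/d_{k+1}⌋ (starting m₀ = 0, d₀ = 1), with convergents p_k = a_k·p_{k-1} + p_{k-2}, q_k = a_k·q_{k-1} + q_{k-2} (p₋₁ = 1, q₋₁ = 0):
  k = 0: a₀ = 13; p₀/q₀ = 13/1; p₀² − 171·q₀² = 169 − 171 = -2.
  k = 1: m = 13, d = 2, a = ⌊(13 + 13)/2⌋ = 13; p/q = (13·13 + 1)/(13·1 + 0) = 170/13; p² − 171·q² = 28900 − 28899 = 1.
  The first convergent with p² − 171·q² = 1 gives the fundamental solution (x₁, y₁) = (170, 13).
Step 2: Apply the recurrence (x_{n+1}, y_{n+1}) = (x₁x_n + 171y₁y_n, x₁y_n + y₁x_n) repeatedly.
  From (x_1, y_1) = (170, 13): x_2 = 170·170 + 171·13·13 = 57799; y_2 = 170·13 + 13·170 = 4420.
  From (x_2, y_2) = (57799, 4420): x_3 = 170·57799 + 171·13·4420 = 19651490; y_3 = 170·4420 + 13·57799 = 1502787.
Step 3: Verify x_3² - 171·y_3² = 386181059220100 - 386181059220099 = 1 (should be 1). ✓

(x_1, y_1) = (170, 13); (x_3, y_3) = (19651490, 1502787).


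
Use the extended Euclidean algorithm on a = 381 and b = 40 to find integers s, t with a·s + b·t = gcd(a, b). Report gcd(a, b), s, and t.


Euclidean algorithm on (381, 40) — divide until remainder is 0:
  381 = 9 · 40 + 21
  40 = 1 · 21 + 19
  21 = 1 · 19 + 2
  19 = 9 · 2 + 1
  2 = 2 · 1 + 0
gcd(381, 40) = 1.
Track Bezout coefficients alongside the remainders: start with r₀ = 381 = a·1 + b·0 (s = 1, t = 0) and r₁ = 40 = a·0 + b·1 (s = 0, t = 1); each new remainder r_{k+1} = r_{k-1} − q_k·r_k inherits s_{k+1} = s_{k-1} − q_k·s_k, t_{k+1} = t_{k-1} − q_k·t_k, so r_k = a·s_k + b·t_k at every step:
  q = 9: r = 21, s = 1 − 9·0 = 1, t = 0 − 9·1 = -9  (check: 381·1 + 40·(-9) = 21)
  q = 1: r = 19, s = 0 − 1·1 = -1, t = 1 − 1·(-9) = 10  (check: 381·(-1) + 40·10 = 19)
  q = 1: r = 2, s = 1 − 1·(-1) = 2, t = -9 − 1·10 = -19  (check: 381·2 + 40·(-19) = 2)
  q = 9: r = 1, s = -1 − 9·2 = -19, t = 10 − 9·(-19) = 181  (check: 381·(-19) + 40·181 = 1)
The row with r = 1 (the gcd) gives the Bezout coefficients s = -19, t = 181.
Result: 381 · (-19) + 40 · (181) = 1.

gcd(381, 40) = 1; s = -19, t = 181 (check: 381·(-19) + 40·181 = 1).


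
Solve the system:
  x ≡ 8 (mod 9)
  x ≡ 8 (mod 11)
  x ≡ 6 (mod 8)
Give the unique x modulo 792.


Moduli 9, 11, 8 are pairwise coprime; by CRT there is a unique solution modulo M = 9 · 11 · 8 = 792.
Solve pairwise, accumulating the modulus:
  Start with x ≡ 8 (mod 9).
  Combine with x ≡ 8 (mod 11): since gcd(9, 11) = 1, we get a unique residue mod 99.
    Write x = 8 + 9·t and substitute into x ≡ 8 (mod 11): 9·t ≡ 8 − 8 = 0 (mod 11).
    The inverse of 9 mod 11 is 5 (since 9·5 = 45 = 4·11 + 1), so t ≡ 5·0 = 0 ≡ 0 (mod 11).
    Then x = 8 + 9·0 = 8, valid modulo lcm(9, 11) = 99: x ≡ 8 (mod 99).
  Combine with x ≡ 6 (mod 8): since gcd(99, 8) = 1, we get a unique residue mod 792.
    Write x = 8 + 99·t and substitute into x ≡ 6 (mod 8): 99·t ≡ 6 − 8 = -2 (mod 8).
    Reduce coefficients mod 8: 3·t ≡ 6 (mod 8).
    The inverse of 3 mod 8 is 3 (since 3·3 = 9 = 1·8 + 1), so t ≡ 3·6 = 18 ≡ 2 (mod 8).
    Then x = 8 + 99·2 = 206, valid modulo lcm(99, 8) = 792: x ≡ 206 (mod 792).
Verify: 206 mod 9 = 8 ✓, 206 mod 11 = 8 ✓, 206 mod 8 = 6 ✓.

x ≡ 206 (mod 792).


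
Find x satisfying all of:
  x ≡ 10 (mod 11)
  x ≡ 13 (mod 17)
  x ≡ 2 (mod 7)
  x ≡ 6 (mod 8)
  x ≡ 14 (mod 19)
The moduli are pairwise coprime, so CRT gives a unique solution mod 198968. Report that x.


Product of moduli M = 11 · 17 · 7 · 8 · 19 = 198968.
Merge one congruence at a time:
  Start: x ≡ 10 (mod 11).
  Combine with x ≡ 13 (mod 17); new modulus lcm = 187.
    Write x = 10 + 11·t and substitute into x ≡ 13 (mod 17): 11·t ≡ 13 − 10 = 3 (mod 17).
    The inverse of 11 mod 17 is 14 (since 11·14 = 154 = 9·17 + 1), so t ≡ 14·3 = 42 ≡ 8 (mod 17).
    Then x = 10 + 11·8 = 98, valid modulo lcm(11, 17) = 187: x ≡ 98 (mod 187).
  Combine with x ≡ 2 (mod 7); new modulus lcm = 1309.
    Write x = 98 + 187·t and substitute into x ≡ 2 (mod 7): 187·t ≡ 2 − 98 = -96 (mod 7).
    Reduce coefficients mod 7: 5·t ≡ 2 (mod 7).
    The inverse of 5 mod 7 is 3 (since 5·3 = 15 = 2·7 + 1), so t ≡ 3·2 = 6 ≡ 6 (mod 7).
    Then x = 98 + 187·6 = 1220, valid modulo lcm(187, 7) = 1309: x ≡ 1220 (mod 1309).
  Combine with x ≡ 6 (mod 8); new modulus lcm = 10472.
    Write x = 1220 + 1309·t and substitute into x ≡ 6 (mod 8): 1309·t ≡ 6 − 1220 = -1214 (mod 8).
    Reduce coefficients mod 8: 5·t ≡ 2 (mod 8).
    The inverse of 5 mod 8 is 5 (since 5·5 = 25 = 3·8 + 1), so t ≡ 5·2 = 10 ≡ 2 (mod 8).
    Then x = 1220 + 1309·2 = 3838, valid modulo lcm(1309, 8) = 10472: x ≡ 3838 (mod 10472).
  Combine with x ≡ 14 (mod 19); new modulus lcm = 198968.
    Write x = 3838 + 10472·t and substitute into x ≡ 14 (mod 19): 10472·t ≡ 14 − 3838 = -3824 (mod 19).
    Reduce coefficients mod 19: 3·t ≡ 14 (mod 19).
    The inverse of 3 mod 19 is 13 (since 3·13 = 39 = 2·19 + 1), so t ≡ 13·14 = 182 ≡ 11 (mod 19).
    Then x = 3838 + 10472·11 = 119030, valid modulo lcm(10472, 19) = 198968: x ≡ 119030 (mod 198968).
Verify against each original: 119030 mod 11 = 10, 119030 mod 17 = 13, 119030 mod 7 = 2, 119030 mod 8 = 6, 119030 mod 19 = 14.

x ≡ 119030 (mod 198968).


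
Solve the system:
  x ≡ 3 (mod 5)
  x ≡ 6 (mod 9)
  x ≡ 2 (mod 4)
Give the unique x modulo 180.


Moduli 5, 9, 4 are pairwise coprime; by CRT there is a unique solution modulo M = 5 · 9 · 4 = 180.
Solve pairwise, accumulating the modulus:
  Start with x ≡ 3 (mod 5).
  Combine with x ≡ 6 (mod 9): since gcd(5, 9) = 1, we get a unique residue mod 45.
    Write x = 3 + 5·t and substitute into x ≡ 6 (mod 9): 5·t ≡ 6 − 3 = 3 (mod 9).
    The inverse of 5 mod 9 is 2 (since 5·2 = 10 = 1·9 + 1), so t ≡ 2·3 = 6 ≡ 6 (mod 9).
    Then x = 3 + 5·6 = 33, valid modulo lcm(5, 9) = 45: x ≡ 33 (mod 45).
  Combine with x ≡ 2 (mod 4): since gcd(45, 4) = 1, we get a unique residue mod 180.
    Write x = 33 + 45·t and substitute into x ≡ 2 (mod 4): 45·t ≡ 2 − 33 = -31 (mod 4).
    Reduce coefficients mod 4: 1·t ≡ 1 (mod 4).
    So t ≡ 1 (mod 4).
    Then x = 33 + 45·1 = 78, valid modulo lcm(45, 4) = 180: x ≡ 78 (mod 180).
Verify: 78 mod 5 = 3 ✓, 78 mod 9 = 6 ✓, 78 mod 4 = 2 ✓.

x ≡ 78 (mod 180).


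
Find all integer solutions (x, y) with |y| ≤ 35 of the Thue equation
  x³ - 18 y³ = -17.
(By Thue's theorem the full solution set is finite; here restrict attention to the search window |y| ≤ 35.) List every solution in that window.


The equation is x³ - 18y³ = -17. For fixed y, x³ = 18·y³ − 17, so a solution requires the RHS to be a perfect cube.
Strategy: iterate y from -35 to 35, compute RHS = 18·y³ − 17, and check whether it is a (positive or negative) perfect cube.
Check small values of y:
  y = 0: RHS = -17 is not a perfect cube.
  y = 1: RHS = 1 = (1)³ ⇒ x = 1 works.
  y = -1: RHS = -35 is not a perfect cube.
  y = 2: RHS = 127 is not a perfect cube.
  y = -2: RHS = -161 is not a perfect cube.
  y = 3: RHS = 469 is not a perfect cube.
  y = -3: RHS = -503 is not a perfect cube.
Continuing the search up to |y| = 35 finds no further solutions beyond those listed.
Collected solutions: (1, 1).

Solutions (with |y| ≤ 35): (1, 1).


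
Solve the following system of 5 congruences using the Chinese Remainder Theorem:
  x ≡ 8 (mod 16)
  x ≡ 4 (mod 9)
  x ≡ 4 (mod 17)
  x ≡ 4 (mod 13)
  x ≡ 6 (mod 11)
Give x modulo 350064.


Product of moduli M = 16 · 9 · 17 · 13 · 11 = 350064.
Merge one congruence at a time:
  Start: x ≡ 8 (mod 16).
  Combine with x ≡ 4 (mod 9); new modulus lcm = 144.
    Write x = 8 + 16·t and substitute into x ≡ 4 (mod 9): 16·t ≡ 4 − 8 = -4 (mod 9).
    Reduce coefficients mod 9: 7·t ≡ 5 (mod 9).
    The inverse of 7 mod 9 is 4 (since 7·4 = 28 = 3·9 + 1), so t ≡ 4·5 = 20 ≡ 2 (mod 9).
    Then x = 8 + 16·2 = 40, valid modulo lcm(16, 9) = 144: x ≡ 40 (mod 144).
  Combine with x ≡ 4 (mod 17); new modulus lcm = 2448.
    Write x = 40 + 144·t and substitute into x ≡ 4 (mod 17): 144·t ≡ 4 − 40 = -36 (mod 17).
    Reduce coefficients mod 17: 8·t ≡ 15 (mod 17).
    The inverse of 8 mod 17 is 15 (since 8·15 = 120 = 7·17 + 1), so t ≡ 15·15 = 225 ≡ 4 (mod 17).
    Then x = 40 + 144·4 = 616, valid modulo lcm(144, 17) = 2448: x ≡ 616 (mod 2448).
  Combine with x ≡ 4 (mod 13); new modulus lcm = 31824.
    Write x = 616 + 2448·t and substitute into x ≡ 4 (mod 13): 2448·t ≡ 4 − 616 = -612 (mod 13).
    Reduce coefficients mod 13: 4·t ≡ 12 (mod 13).
    The inverse of 4 mod 13 is 10 (since 4·10 = 40 = 3·13 + 1), so t ≡ 10·12 = 120 ≡ 3 (mod 13).
    Then x = 616 + 2448·3 = 7960, valid modulo lcm(2448, 13) = 31824: x ≡ 7960 (mod 31824).
  Combine with x ≡ 6 (mod 11); new modulus lcm = 350064.
    Write x = 7960 + 31824·t and substitute into x ≡ 6 (mod 11): 31824·t ≡ 6 − 7960 = -7954 (mod 11).
    Reduce coefficients mod 11: 1·t ≡ 10 (mod 11).
    So t ≡ 10 (mod 11).
    Then x = 7960 + 31824·10 = 326200, valid modulo lcm(31824, 11) = 350064: x ≡ 326200 (mod 350064).
Verify against each original: 326200 mod 16 = 8, 326200 mod 9 = 4, 326200 mod 17 = 4, 326200 mod 13 = 4, 326200 mod 11 = 6.

x ≡ 326200 (mod 350064).


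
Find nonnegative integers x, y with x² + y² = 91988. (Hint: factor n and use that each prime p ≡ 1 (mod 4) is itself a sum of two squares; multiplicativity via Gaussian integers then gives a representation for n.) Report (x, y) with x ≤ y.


Step 1: Factor n = 91988 = 2^2 · 13 · 29 · 61.
Step 2: Check the mod-4 condition on each prime factor: 2 = 2 (special); 13 ≡ 1 (mod 4), exponent 1; 29 ≡ 1 (mod 4), exponent 1; 61 ≡ 1 (mod 4), exponent 1.
All primes ≡ 3 (mod 4) appear to even exponent (or don't appear), so by the two-squares theorem n IS expressible as a sum of two squares.
Step 3: Build a representation. Group n = k² · m with k = 2 and m = 13 · 29 · 61 = 22997 (a product of primes ≡ 1 (mod 4)); a representation of m scales to one of n via (k·x)² + (k·y)² = k²(x² + y²). Each prime p ≡ 1 (mod 4) is itself a sum of two squares; find a² by testing p − a² for a perfect square:
  13: 13 − 1² = 12, 13 − 2² = 9 = 3² ⇒ 13 = 2² + 3².
  29: 29 − 1² = 28, 29 − 2² = 25 = 5² ⇒ 29 = 2² + 5².
  61: 61 − 1² = 60, 61 − 2² = 57, 61 − 3² = 52, 61 − 4² = 45, 61 − 5² = 36 = 6² ⇒ 61 = 5² + 6².
  Combine using the Brahmagupta–Fibonacci identity (a² + b²)(c² + d²) = (ac − bd)² + (ad + bc)² = (ac + bd)² + (ad − bc)²:
  13 · 29 = 377: from (2² + 3²)(2² + 5²), take (2·2 − 3·5, 2·5 + 3·2) = (4 − 15, 10 + 6) = (-11, 16); dropping signs (only squares matter) gives (11, 16); check 11² + 16² = 121 + 256 = 377 ✓.
  377 · 61 = 22997: from (11² + 16²)(5² + 6²), take (11·5 − 16·6, 11·6 + 16·5) = (55 − 96, 66 + 80) = (-41, 146); dropping signs (only squares matter) gives (41, 146); check 41² + 146² = 1681 + 21316 = 22997 ✓.
  Scale by k = 2: (2·41, 2·146) = (82, 292).
Step 4: Order so x ≤ y and verify: 82² + 292² = 6724 + 85264 = 91988 = n. ✓

n = 91988 = 82² + 292² (one valid representation with x ≤ y).


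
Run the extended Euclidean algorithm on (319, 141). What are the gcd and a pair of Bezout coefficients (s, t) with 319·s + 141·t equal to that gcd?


Euclidean algorithm on (319, 141) — divide until remainder is 0:
  319 = 2 · 141 + 37
  141 = 3 · 37 + 30
  37 = 1 · 30 + 7
  30 = 4 · 7 + 2
  7 = 3 · 2 + 1
  2 = 2 · 1 + 0
gcd(319, 141) = 1.
Track Bezout coefficients alongside the remainders: start with r₀ = 319 = a·1 + b·0 (s = 1, t = 0) and r₁ = 141 = a·0 + b·1 (s = 0, t = 1); each new remainder r_{k+1} = r_{k-1} − q_k·r_k inherits s_{k+1} = s_{k-1} − q_k·s_k, t_{k+1} = t_{k-1} − q_k·t_k, so r_k = a·s_k + b·t_k at every step:
  q = 2: r = 37, s = 1 − 2·0 = 1, t = 0 − 2·1 = -2  (check: 319·1 + 141·(-2) = 37)
  q = 3: r = 30, s = 0 − 3·1 = -3, t = 1 − 3·(-2) = 7  (check: 319·(-3) + 141·7 = 30)
  q = 1: r = 7, s = 1 − 1·(-3) = 4, t = -2 − 1·7 = -9  (check: 319·4 + 141·(-9) = 7)
  q = 4: r = 2, s = -3 − 4·4 = -19, t = 7 − 4·(-9) = 43  (check: 319·(-19) + 141·43 = 2)
  q = 3: r = 1, s = 4 − 3·(-19) = 61, t = -9 − 3·43 = -138  (check: 319·61 + 141·(-138) = 1)
The row with r = 1 (the gcd) gives the Bezout coefficients s = 61, t = -138.
Result: 319 · (61) + 141 · (-138) = 1.

gcd(319, 141) = 1; s = 61, t = -138 (check: 319·61 + 141·(-138) = 1).


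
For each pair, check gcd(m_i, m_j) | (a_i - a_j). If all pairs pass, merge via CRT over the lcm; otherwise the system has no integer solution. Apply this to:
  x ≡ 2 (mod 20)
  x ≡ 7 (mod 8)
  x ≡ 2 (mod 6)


Moduli 20, 8, 6 are not pairwise coprime, so CRT works modulo lcm(m_i) when all pairwise compatibility conditions hold.
Pairwise compatibility: gcd(m_i, m_j) must divide a_i - a_j for every pair.
Merge one congruence at a time:
  Start: x ≡ 2 (mod 20).
  Combine with x ≡ 7 (mod 8): gcd(20, 8) = 4, and 7 - 2 = 5 is NOT divisible by 4.
    ⇒ system is inconsistent (no integer solution).

No solution (the system is inconsistent).


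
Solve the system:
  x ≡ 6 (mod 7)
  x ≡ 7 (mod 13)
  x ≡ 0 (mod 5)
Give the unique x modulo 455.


Moduli 7, 13, 5 are pairwise coprime; by CRT there is a unique solution modulo M = 7 · 13 · 5 = 455.
Solve pairwise, accumulating the modulus:
  Start with x ≡ 6 (mod 7).
  Combine with x ≡ 7 (mod 13): since gcd(7, 13) = 1, we get a unique residue mod 91.
    Write x = 6 + 7·t and substitute into x ≡ 7 (mod 13): 7·t ≡ 7 − 6 = 1 (mod 13).
    The inverse of 7 mod 13 is 2 (since 7·2 = 14 = 1·13 + 1), so t ≡ 2·1 = 2 ≡ 2 (mod 13).
    Then x = 6 + 7·2 = 20, valid modulo lcm(7, 13) = 91: x ≡ 20 (mod 91).
  Combine with x ≡ 0 (mod 5): since gcd(91, 5) = 1, we get a unique residue mod 455.
    Write x = 20 + 91·t and substitute into x ≡ 0 (mod 5): 91·t ≡ 0 − 20 = -20 (mod 5).
    Reduce coefficients mod 5: 1·t ≡ 0 (mod 5).
    So t ≡ 0 (mod 5).
    Then x = 20 + 91·0 = 20, valid modulo lcm(91, 5) = 455: x ≡ 20 (mod 455).
Verify: 20 mod 7 = 6 ✓, 20 mod 13 = 7 ✓, 20 mod 5 = 0 ✓.

x ≡ 20 (mod 455).


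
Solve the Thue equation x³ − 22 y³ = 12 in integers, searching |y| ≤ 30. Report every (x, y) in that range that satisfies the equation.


The equation is x³ - 22y³ = 12. For fixed y, x³ = 22·y³ + 12, so a solution requires the RHS to be a perfect cube.
Strategy: iterate y from -30 to 30, compute RHS = 22·y³ + 12, and check whether it is a (positive or negative) perfect cube.
Check small values of y:
  y = 0: RHS = 12 is not a perfect cube.
  y = 1: RHS = 34 is not a perfect cube.
  y = -1: RHS = -10 is not a perfect cube.
  y = 2: RHS = 188 is not a perfect cube.
  y = -2: RHS = -164 is not a perfect cube.
  y = 3: RHS = 606 is not a perfect cube.
  y = -3: RHS = -582 is not a perfect cube.
Continuing the search up to |y| = 30 finds no solutions either.
No (x, y) in the scanned range satisfies the equation.

No integer solutions with |y| ≤ 30.


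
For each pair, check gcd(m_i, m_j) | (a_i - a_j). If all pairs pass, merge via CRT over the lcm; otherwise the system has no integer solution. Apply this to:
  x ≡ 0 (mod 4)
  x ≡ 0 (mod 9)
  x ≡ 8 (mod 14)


Moduli 4, 9, 14 are not pairwise coprime, so CRT works modulo lcm(m_i) when all pairwise compatibility conditions hold.
Pairwise compatibility: gcd(m_i, m_j) must divide a_i - a_j for every pair.
Merge one congruence at a time:
  Start: x ≡ 0 (mod 4).
  Combine with x ≡ 0 (mod 9): gcd(4, 9) = 1; 0 - 0 = 0, which IS divisible by 1, so compatible.
    Write x = 0 + 4·t and substitute into x ≡ 0 (mod 9): 4·t ≡ 0 − 0 = 0 (mod 9).
    The inverse of 4 mod 9 is 7 (since 4·7 = 28 = 3·9 + 1), so t ≡ 7·0 = 0 ≡ 0 (mod 9).
    Then x = 0 + 4·0 = 0, valid modulo lcm(4, 9) = 36: x ≡ 0 (mod 36).
  Combine with x ≡ 8 (mod 14): gcd(36, 14) = 2; 8 - 0 = 8, which IS divisible by 2, so compatible.
    Write x = 0 + 36·t and substitute into x ≡ 8 (mod 14): 36·t ≡ 8 − 0 = 8 (mod 14).
    Divide the congruence (and modulus) by g = 2: 18·t ≡ 4 (mod 7).
    Reduce coefficients mod 7: 4·t ≡ 4 (mod 7).
    The inverse of 4 mod 7 is 2 (since 4·2 = 8 = 1·7 + 1), so t ≡ 2·4 = 8 ≡ 1 (mod 7).
    Then x = 0 + 36·1 = 36, valid modulo lcm(36, 14) = 252: x ≡ 36 (mod 252).
Verify: 36 mod 4 = 0, 36 mod 9 = 0, 36 mod 14 = 8.

x ≡ 36 (mod 252).


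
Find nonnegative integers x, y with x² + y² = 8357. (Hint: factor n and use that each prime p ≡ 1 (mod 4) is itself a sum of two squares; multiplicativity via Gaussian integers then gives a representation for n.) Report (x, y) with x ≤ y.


Step 1: Factor n = 8357 = 61 · 137.
Step 2: Check the mod-4 condition on each prime factor: 61 ≡ 1 (mod 4), exponent 1; 137 ≡ 1 (mod 4), exponent 1.
All primes ≡ 3 (mod 4) appear to even exponent (or don't appear), so by the two-squares theorem n IS expressible as a sum of two squares.
Step 3: Build a representation. Here n = 61 · 137 is a product of primes ≡ 1 (mod 4). Each prime p ≡ 1 (mod 4) is itself a sum of two squares; find a² by testing p − a² for a perfect square:
  61: 61 − 1² = 60, 61 − 2² = 57, 61 − 3² = 52, 61 − 4² = 45, 61 − 5² = 36 = 6² ⇒ 61 = 5² + 6².
  137: 137 − 1² = 136, 137 − 2² = 133, 137 − 3² = 128, 137 − 4² = 121 = 11² ⇒ 137 = 4² + 11².
  Combine using the Brahmagupta–Fibonacci identity (a² + b²)(c² + d²) = (ac − bd)² + (ad + bc)² = (ac + bd)² + (ad − bc)²:
  61 · 137 = 8357: from (5² + 6²)(4² + 11²), take (5·4 − 6·11, 5·11 + 6·4) = (20 − 66, 55 + 24) = (-46, 79); dropping signs (only squares matter) gives (46, 79); check 46² + 79² = 2116 + 6241 = 8357 ✓.
Step 4: Order so x ≤ y and verify: 46² + 79² = 2116 + 6241 = 8357 = n. ✓

n = 8357 = 46² + 79² (one valid representation with x ≤ y).


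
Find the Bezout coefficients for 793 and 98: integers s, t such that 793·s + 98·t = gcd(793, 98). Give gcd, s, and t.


Euclidean algorithm on (793, 98) — divide until remainder is 0:
  793 = 8 · 98 + 9
  98 = 10 · 9 + 8
  9 = 1 · 8 + 1
  8 = 8 · 1 + 0
gcd(793, 98) = 1.
Track Bezout coefficients alongside the remainders: start with r₀ = 793 = a·1 + b·0 (s = 1, t = 0) and r₁ = 98 = a·0 + b·1 (s = 0, t = 1); each new remainder r_{k+1} = r_{k-1} − q_k·r_k inherits s_{k+1} = s_{k-1} − q_k·s_k, t_{k+1} = t_{k-1} − q_k·t_k, so r_k = a·s_k + b·t_k at every step:
  q = 8: r = 9, s = 1 − 8·0 = 1, t = 0 − 8·1 = -8  (check: 793·1 + 98·(-8) = 9)
  q = 10: r = 8, s = 0 − 10·1 = -10, t = 1 − 10·(-8) = 81  (check: 793·(-10) + 98·81 = 8)
  q = 1: r = 1, s = 1 − 1·(-10) = 11, t = -8 − 1·81 = -89  (check: 793·11 + 98·(-89) = 1)
The row with r = 1 (the gcd) gives the Bezout coefficients s = 11, t = -89.
Result: 793 · (11) + 98 · (-89) = 1.

gcd(793, 98) = 1; s = 11, t = -89 (check: 793·11 + 98·(-89) = 1).


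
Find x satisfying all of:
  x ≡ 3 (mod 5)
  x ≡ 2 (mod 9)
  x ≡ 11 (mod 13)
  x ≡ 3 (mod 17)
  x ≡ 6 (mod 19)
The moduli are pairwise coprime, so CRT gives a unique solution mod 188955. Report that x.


Product of moduli M = 5 · 9 · 13 · 17 · 19 = 188955.
Merge one congruence at a time:
  Start: x ≡ 3 (mod 5).
  Combine with x ≡ 2 (mod 9); new modulus lcm = 45.
    Write x = 3 + 5·t and substitute into x ≡ 2 (mod 9): 5·t ≡ 2 − 3 = -1 (mod 9).
    Reduce coefficients mod 9: 5·t ≡ 8 (mod 9).
    The inverse of 5 mod 9 is 2 (since 5·2 = 10 = 1·9 + 1), so t ≡ 2·8 = 16 ≡ 7 (mod 9).
    Then x = 3 + 5·7 = 38, valid modulo lcm(5, 9) = 45: x ≡ 38 (mod 45).
  Combine with x ≡ 11 (mod 13); new modulus lcm = 585.
    Write x = 38 + 45·t and substitute into x ≡ 11 (mod 13): 45·t ≡ 11 − 38 = -27 (mod 13).
    Reduce coefficients mod 13: 6·t ≡ 12 (mod 13).
    The inverse of 6 mod 13 is 11 (since 6·11 = 66 = 5·13 + 1), so t ≡ 11·12 = 132 ≡ 2 (mod 13).
    Then x = 38 + 45·2 = 128, valid modulo lcm(45, 13) = 585: x ≡ 128 (mod 585).
  Combine with x ≡ 3 (mod 17); new modulus lcm = 9945.
    Write x = 128 + 585·t and substitute into x ≡ 3 (mod 17): 585·t ≡ 3 − 128 = -125 (mod 17).
    Reduce coefficients mod 17: 7·t ≡ 11 (mod 17).
    The inverse of 7 mod 17 is 5 (since 7·5 = 35 = 2·17 + 1), so t ≡ 5·11 = 55 ≡ 4 (mod 17).
    Then x = 128 + 585·4 = 2468, valid modulo lcm(585, 17) = 9945: x ≡ 2468 (mod 9945).
  Combine with x ≡ 6 (mod 19); new modulus lcm = 188955.
    Write x = 2468 + 9945·t and substitute into x ≡ 6 (mod 19): 9945·t ≡ 6 − 2468 = -2462 (mod 19).
    Reduce coefficients mod 19: 8·t ≡ 8 (mod 19).
    The inverse of 8 mod 19 is 12 (since 8·12 = 96 = 5·19 + 1), so t ≡ 12·8 = 96 ≡ 1 (mod 19).
    Then x = 2468 + 9945·1 = 12413, valid modulo lcm(9945, 19) = 188955: x ≡ 12413 (mod 188955).
Verify against each original: 12413 mod 5 = 3, 12413 mod 9 = 2, 12413 mod 13 = 11, 12413 mod 17 = 3, 12413 mod 19 = 6.

x ≡ 12413 (mod 188955).


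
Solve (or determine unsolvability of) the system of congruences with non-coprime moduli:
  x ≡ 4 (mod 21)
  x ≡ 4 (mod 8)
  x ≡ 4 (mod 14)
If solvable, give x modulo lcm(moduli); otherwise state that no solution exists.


Moduli 21, 8, 14 are not pairwise coprime, so CRT works modulo lcm(m_i) when all pairwise compatibility conditions hold.
Pairwise compatibility: gcd(m_i, m_j) must divide a_i - a_j for every pair.
Merge one congruence at a time:
  Start: x ≡ 4 (mod 21).
  Combine with x ≡ 4 (mod 8): gcd(21, 8) = 1; 4 - 4 = 0, which IS divisible by 1, so compatible.
    Write x = 4 + 21·t and substitute into x ≡ 4 (mod 8): 21·t ≡ 4 − 4 = 0 (mod 8).
    Reduce coefficients mod 8: 5·t ≡ 0 (mod 8).
    The inverse of 5 mod 8 is 5 (since 5·5 = 25 = 3·8 + 1), so t ≡ 5·0 = 0 ≡ 0 (mod 8).
    Then x = 4 + 21·0 = 4, valid modulo lcm(21, 8) = 168: x ≡ 4 (mod 168).
  Combine with x ≡ 4 (mod 14): gcd(168, 14) = 14; 4 - 4 = 0, which IS divisible by 14, so compatible.
    Write x = 4 + 168·t and substitute into x ≡ 4 (mod 14): 168·t ≡ 4 − 4 = 0 (mod 14).
    Divide the congruence (and modulus) by g = 14: 12·t ≡ 0 (mod 1).
    Modulo 1 every t works; take t = 0.
    Then x = 4 + 168·0 = 4, valid modulo lcm(168, 14) = 168: x ≡ 4 (mod 168).
Verify: 4 mod 21 = 4, 4 mod 8 = 4, 4 mod 14 = 4.

x ≡ 4 (mod 168).


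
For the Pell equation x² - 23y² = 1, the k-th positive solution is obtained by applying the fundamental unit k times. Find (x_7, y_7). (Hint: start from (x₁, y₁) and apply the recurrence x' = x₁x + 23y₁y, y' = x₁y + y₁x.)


Step 1: Find the fundamental solution (x₁, y₁) of x² - 23y² = 1.
  Expand √23 as a continued fraction. a₀ = ⌊√23⌋ = 4; iterate m_{k+1} = d_k·a_k − m_k, d_{k+1} = (23 − m_{k+1}²)/d_k, a_{k+1} = ⌊(a₀ + m_{k+1})/d_{k+1}⌋ (starting m₀ = 0, d₀ = 1), with convergents p_k = a_k·p_{k-1} + p_{k-2}, q_k = a_k·q_{k-1} + q_{k-2} (p₋₁ = 1, q₋₁ = 0):
  k = 0: a₀ = 4; p₀/q₀ = 4/1; p₀² − 23·q₀² = 16 − 23 = -7.
  k = 1: m = 4, d = 7, a = ⌊(4 + 4)/7⌋ = 1; p/q = (1·4 + 1)/(1·1 + 0) = 5/1; p² − 23·q² = 25 − 23 = 2.
  k = 2: m = 3, d = 2, a = ⌊(4 + 3)/2⌋ = 3; p/q = (3·5 + 4)/(3·1 + 1) = 19/4; p² − 23·q² = 361 − 368 = -7.
  k = 3: m = 3, d = 7, a = ⌊(4 + 3)/7⌋ = 1; p/q = (1·19 + 5)/(1·4 + 1) = 24/5; p² − 23·q² = 576 − 575 = 1.
  The first convergent with p² − 23·q² = 1 gives the fundamental solution (x₁, y₁) = (24, 5).
Step 2: Apply the recurrence (x_{n+1}, y_{n+1}) = (x₁x_n + 23y₁y_n, x₁y_n + y₁x_n) repeatedly.
  From (x_1, y_1) = (24, 5): x_2 = 24·24 + 23·5·5 = 1151; y_2 = 24·5 + 5·24 = 240.
  From (x_2, y_2) = (1151, 240): x_3 = 24·1151 + 23·5·240 = 55224; y_3 = 24·240 + 5·1151 = 11515.
  From (x_3, y_3) = (55224, 11515): x_4 = 24·55224 + 23·5·11515 = 2649601; y_4 = 24·11515 + 5·55224 = 552480.
  From (x_4, y_4) = (2649601, 552480): x_5 = 24·2649601 + 23·5·552480 = 127125624; y_5 = 24·552480 + 5·2649601 = 26507525.
  From (x_5, y_5) = (127125624, 26507525): x_6 = 24·127125624 + 23·5·26507525 = 6099380351; y_6 = 24·26507525 + 5·127125624 = 1271808720.
  From (x_6, y_6) = (6099380351, 1271808720): x_7 = 24·6099380351 + 23·5·1271808720 = 292643131224; y_7 = 24·1271808720 + 5·6099380351 = 61020311035.
Step 3: Verify x_7² - 23·y_7² = 85640002252587283738176 - 85640002252587283738175 = 1 (should be 1). ✓

(x_1, y_1) = (24, 5); (x_7, y_7) = (292643131224, 61020311035).


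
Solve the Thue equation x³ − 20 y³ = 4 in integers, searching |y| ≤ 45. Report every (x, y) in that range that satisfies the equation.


The equation is x³ - 20y³ = 4. For fixed y, x³ = 20·y³ + 4, so a solution requires the RHS to be a perfect cube.
Strategy: iterate y from -45 to 45, compute RHS = 20·y³ + 4, and check whether it is a (positive or negative) perfect cube.
Check small values of y:
  y = 0: RHS = 4 is not a perfect cube.
  y = 1: RHS = 24 is not a perfect cube.
  y = -1: RHS = -16 is not a perfect cube.
  y = 2: RHS = 164 is not a perfect cube.
  y = -2: RHS = -156 is not a perfect cube.
  y = 3: RHS = 544 is not a perfect cube.
  y = -3: RHS = -536 is not a perfect cube.
Continuing the search up to |y| = 45 finds no solutions either.
No (x, y) in the scanned range satisfies the equation.

No integer solutions with |y| ≤ 45.


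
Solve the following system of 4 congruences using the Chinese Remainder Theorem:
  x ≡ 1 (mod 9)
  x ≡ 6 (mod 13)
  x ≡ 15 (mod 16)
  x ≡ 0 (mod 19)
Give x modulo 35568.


Product of moduli M = 9 · 13 · 16 · 19 = 35568.
Merge one congruence at a time:
  Start: x ≡ 1 (mod 9).
  Combine with x ≡ 6 (mod 13); new modulus lcm = 117.
    Write x = 1 + 9·t and substitute into x ≡ 6 (mod 13): 9·t ≡ 6 − 1 = 5 (mod 13).
    The inverse of 9 mod 13 is 3 (since 9·3 = 27 = 2·13 + 1), so t ≡ 3·5 = 15 ≡ 2 (mod 13).
    Then x = 1 + 9·2 = 19, valid modulo lcm(9, 13) = 117: x ≡ 19 (mod 117).
  Combine with x ≡ 15 (mod 16); new modulus lcm = 1872.
    Write x = 19 + 117·t and substitute into x ≡ 15 (mod 16): 117·t ≡ 15 − 19 = -4 (mod 16).
    Reduce coefficients mod 16: 5·t ≡ 12 (mod 16).
    The inverse of 5 mod 16 is 13 (since 5·13 = 65 = 4·16 + 1), so t ≡ 13·12 = 156 ≡ 12 (mod 16).
    Then x = 19 + 117·12 = 1423, valid modulo lcm(117, 16) = 1872: x ≡ 1423 (mod 1872).
  Combine with x ≡ 0 (mod 19); new modulus lcm = 35568.
    Write x = 1423 + 1872·t and substitute into x ≡ 0 (mod 19): 1872·t ≡ 0 − 1423 = -1423 (mod 19).
    Reduce coefficients mod 19: 10·t ≡ 2 (mod 19).
    The inverse of 10 mod 19 is 2 (since 10·2 = 20 = 1·19 + 1), so t ≡ 2·2 = 4 ≡ 4 (mod 19).
    Then x = 1423 + 1872·4 = 8911, valid modulo lcm(1872, 19) = 35568: x ≡ 8911 (mod 35568).
Verify against each original: 8911 mod 9 = 1, 8911 mod 13 = 6, 8911 mod 16 = 15, 8911 mod 19 = 0.

x ≡ 8911 (mod 35568).


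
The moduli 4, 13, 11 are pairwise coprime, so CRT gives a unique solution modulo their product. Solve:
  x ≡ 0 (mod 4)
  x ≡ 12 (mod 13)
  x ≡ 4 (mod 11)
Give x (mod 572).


Moduli 4, 13, 11 are pairwise coprime; by CRT there is a unique solution modulo M = 4 · 13 · 11 = 572.
Solve pairwise, accumulating the modulus:
  Start with x ≡ 0 (mod 4).
  Combine with x ≡ 12 (mod 13): since gcd(4, 13) = 1, we get a unique residue mod 52.
    Write x = 0 + 4·t and substitute into x ≡ 12 (mod 13): 4·t ≡ 12 − 0 = 12 (mod 13).
    The inverse of 4 mod 13 is 10 (since 4·10 = 40 = 3·13 + 1), so t ≡ 10·12 = 120 ≡ 3 (mod 13).
    Then x = 0 + 4·3 = 12, valid modulo lcm(4, 13) = 52: x ≡ 12 (mod 52).
  Combine with x ≡ 4 (mod 11): since gcd(52, 11) = 1, we get a unique residue mod 572.
    Write x = 12 + 52·t and substitute into x ≡ 4 (mod 11): 52·t ≡ 4 − 12 = -8 (mod 11).
    Reduce coefficients mod 11: 8·t ≡ 3 (mod 11).
    The inverse of 8 mod 11 is 7 (since 8·7 = 56 = 5·11 + 1), so t ≡ 7·3 = 21 ≡ 10 (mod 11).
    Then x = 12 + 52·10 = 532, valid modulo lcm(52, 11) = 572: x ≡ 532 (mod 572).
Verify: 532 mod 4 = 0 ✓, 532 mod 13 = 12 ✓, 532 mod 11 = 4 ✓.

x ≡ 532 (mod 572).


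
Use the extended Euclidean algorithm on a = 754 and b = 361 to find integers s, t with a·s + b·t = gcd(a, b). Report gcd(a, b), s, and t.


Euclidean algorithm on (754, 361) — divide until remainder is 0:
  754 = 2 · 361 + 32
  361 = 11 · 32 + 9
  32 = 3 · 9 + 5
  9 = 1 · 5 + 4
  5 = 1 · 4 + 1
  4 = 4 · 1 + 0
gcd(754, 361) = 1.
Track Bezout coefficients alongside the remainders: start with r₀ = 754 = a·1 + b·0 (s = 1, t = 0) and r₁ = 361 = a·0 + b·1 (s = 0, t = 1); each new remainder r_{k+1} = r_{k-1} − q_k·r_k inherits s_{k+1} = s_{k-1} − q_k·s_k, t_{k+1} = t_{k-1} − q_k·t_k, so r_k = a·s_k + b·t_k at every step:
  q = 2: r = 32, s = 1 − 2·0 = 1, t = 0 − 2·1 = -2  (check: 754·1 + 361·(-2) = 32)
  q = 11: r = 9, s = 0 − 11·1 = -11, t = 1 − 11·(-2) = 23  (check: 754·(-11) + 361·23 = 9)
  q = 3: r = 5, s = 1 − 3·(-11) = 34, t = -2 − 3·23 = -71  (check: 754·34 + 361·(-71) = 5)
  q = 1: r = 4, s = -11 − 1·34 = -45, t = 23 − 1·(-71) = 94  (check: 754·(-45) + 361·94 = 4)
  q = 1: r = 1, s = 34 − 1·(-45) = 79, t = -71 − 1·94 = -165  (check: 754·79 + 361·(-165) = 1)
The row with r = 1 (the gcd) gives the Bezout coefficients s = 79, t = -165.
Result: 754 · (79) + 361 · (-165) = 1.

gcd(754, 361) = 1; s = 79, t = -165 (check: 754·79 + 361·(-165) = 1).


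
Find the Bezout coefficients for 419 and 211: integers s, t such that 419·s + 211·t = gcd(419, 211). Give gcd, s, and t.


Euclidean algorithm on (419, 211) — divide until remainder is 0:
  419 = 1 · 211 + 208
  211 = 1 · 208 + 3
  208 = 69 · 3 + 1
  3 = 3 · 1 + 0
gcd(419, 211) = 1.
Track Bezout coefficients alongside the remainders: start with r₀ = 419 = a·1 + b·0 (s = 1, t = 0) and r₁ = 211 = a·0 + b·1 (s = 0, t = 1); each new remainder r_{k+1} = r_{k-1} − q_k·r_k inherits s_{k+1} = s_{k-1} − q_k·s_k, t_{k+1} = t_{k-1} − q_k·t_k, so r_k = a·s_k + b·t_k at every step:
  q = 1: r = 208, s = 1 − 1·0 = 1, t = 0 − 1·1 = -1  (check: 419·1 + 211·(-1) = 208)
  q = 1: r = 3, s = 0 − 1·1 = -1, t = 1 − 1·(-1) = 2  (check: 419·(-1) + 211·2 = 3)
  q = 69: r = 1, s = 1 − 69·(-1) = 70, t = -1 − 69·2 = -139  (check: 419·70 + 211·(-139) = 1)
The row with r = 1 (the gcd) gives the Bezout coefficients s = 70, t = -139.
Result: 419 · (70) + 211 · (-139) = 1.

gcd(419, 211) = 1; s = 70, t = -139 (check: 419·70 + 211·(-139) = 1).


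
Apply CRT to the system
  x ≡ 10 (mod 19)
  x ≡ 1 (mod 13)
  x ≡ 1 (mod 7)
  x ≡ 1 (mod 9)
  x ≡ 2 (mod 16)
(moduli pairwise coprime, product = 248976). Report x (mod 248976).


Product of moduli M = 19 · 13 · 7 · 9 · 16 = 248976.
Merge one congruence at a time:
  Start: x ≡ 10 (mod 19).
  Combine with x ≡ 1 (mod 13); new modulus lcm = 247.
    Write x = 10 + 19·t and substitute into x ≡ 1 (mod 13): 19·t ≡ 1 − 10 = -9 (mod 13).
    Reduce coefficients mod 13: 6·t ≡ 4 (mod 13).
    The inverse of 6 mod 13 is 11 (since 6·11 = 66 = 5·13 + 1), so t ≡ 11·4 = 44 ≡ 5 (mod 13).
    Then x = 10 + 19·5 = 105, valid modulo lcm(19, 13) = 247: x ≡ 105 (mod 247).
  Combine with x ≡ 1 (mod 7); new modulus lcm = 1729.
    Write x = 105 + 247·t and substitute into x ≡ 1 (mod 7): 247·t ≡ 1 − 105 = -104 (mod 7).
    Reduce coefficients mod 7: 2·t ≡ 1 (mod 7).
    The inverse of 2 mod 7 is 4 (since 2·4 = 8 = 1·7 + 1), so t ≡ 4·1 = 4 ≡ 4 (mod 7).
    Then x = 105 + 247·4 = 1093, valid modulo lcm(247, 7) = 1729: x ≡ 1093 (mod 1729).
  Combine with x ≡ 1 (mod 9); new modulus lcm = 15561.
    Write x = 1093 + 1729·t and substitute into x ≡ 1 (mod 9): 1729·t ≡ 1 − 1093 = -1092 (mod 9).
    Reduce coefficients mod 9: 1·t ≡ 6 (mod 9).
    So t ≡ 6 (mod 9).
    Then x = 1093 + 1729·6 = 11467, valid modulo lcm(1729, 9) = 15561: x ≡ 11467 (mod 15561).
  Combine with x ≡ 2 (mod 16); new modulus lcm = 248976.
    Write x = 11467 + 15561·t and substitute into x ≡ 2 (mod 16): 15561·t ≡ 2 − 11467 = -11465 (mod 16).
    Reduce coefficients mod 16: 9·t ≡ 7 (mod 16).
    The inverse of 9 mod 16 is 9 (since 9·9 = 81 = 5·16 + 1), so t ≡ 9·7 = 63 ≡ 15 (mod 16).
    Then x = 11467 + 15561·15 = 244882, valid modulo lcm(15561, 16) = 248976: x ≡ 244882 (mod 248976).
Verify against each original: 244882 mod 19 = 10, 244882 mod 13 = 1, 244882 mod 7 = 1, 244882 mod 9 = 1, 244882 mod 16 = 2.

x ≡ 244882 (mod 248976).


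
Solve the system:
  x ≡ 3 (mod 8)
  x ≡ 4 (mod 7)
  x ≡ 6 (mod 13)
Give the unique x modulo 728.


Moduli 8, 7, 13 are pairwise coprime; by CRT there is a unique solution modulo M = 8 · 7 · 13 = 728.
Solve pairwise, accumulating the modulus:
  Start with x ≡ 3 (mod 8).
  Combine with x ≡ 4 (mod 7): since gcd(8, 7) = 1, we get a unique residue mod 56.
    Write x = 3 + 8·t and substitute into x ≡ 4 (mod 7): 8·t ≡ 4 − 3 = 1 (mod 7).
    Reduce coefficients mod 7: 1·t ≡ 1 (mod 7).
    So t ≡ 1 (mod 7).
    Then x = 3 + 8·1 = 11, valid modulo lcm(8, 7) = 56: x ≡ 11 (mod 56).
  Combine with x ≡ 6 (mod 13): since gcd(56, 13) = 1, we get a unique residue mod 728.
    Write x = 11 + 56·t and substitute into x ≡ 6 (mod 13): 56·t ≡ 6 − 11 = -5 (mod 13).
    Reduce coefficients mod 13: 4·t ≡ 8 (mod 13).
    The inverse of 4 mod 13 is 10 (since 4·10 = 40 = 3·13 + 1), so t ≡ 10·8 = 80 ≡ 2 (mod 13).
    Then x = 11 + 56·2 = 123, valid modulo lcm(56, 13) = 728: x ≡ 123 (mod 728).
Verify: 123 mod 8 = 3 ✓, 123 mod 7 = 4 ✓, 123 mod 13 = 6 ✓.

x ≡ 123 (mod 728).


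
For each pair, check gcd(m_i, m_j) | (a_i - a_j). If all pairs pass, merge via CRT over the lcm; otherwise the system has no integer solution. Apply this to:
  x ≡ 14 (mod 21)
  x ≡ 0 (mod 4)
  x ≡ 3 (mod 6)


Moduli 21, 4, 6 are not pairwise coprime, so CRT works modulo lcm(m_i) when all pairwise compatibility conditions hold.
Pairwise compatibility: gcd(m_i, m_j) must divide a_i - a_j for every pair.
Merge one congruence at a time:
  Start: x ≡ 14 (mod 21).
  Combine with x ≡ 0 (mod 4): gcd(21, 4) = 1; 0 - 14 = -14, which IS divisible by 1, so compatible.
    Write x = 14 + 21·t and substitute into x ≡ 0 (mod 4): 21·t ≡ 0 − 14 = -14 (mod 4).
    Reduce coefficients mod 4: 1·t ≡ 2 (mod 4).
    So t ≡ 2 (mod 4).
    Then x = 14 + 21·2 = 56, valid modulo lcm(21, 4) = 84: x ≡ 56 (mod 84).
  Combine with x ≡ 3 (mod 6): gcd(84, 6) = 6, and 3 - 56 = -53 is NOT divisible by 6.
    ⇒ system is inconsistent (no integer solution).

No solution (the system is inconsistent).
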